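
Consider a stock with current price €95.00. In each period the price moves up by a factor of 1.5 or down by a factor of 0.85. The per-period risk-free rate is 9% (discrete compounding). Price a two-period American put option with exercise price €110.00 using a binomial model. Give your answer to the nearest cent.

Risk-neutral probability p = (1 + 0.09 − 0.85)/(1.5 − 0.85) = 0.2400/0.6500 = 0.3692
Terminal stock prices: S_uu = 213.8, S_ud = 121.1, S_dd = 68.64
Terminal payoffs (K − S): max(-103.8, 0) = 0, max(-11.12, 0) = 0, max(41.36, 0) = 41.36
Node u (S = 142.5): continuation = 1/1.09·[0.3692·0.0000 + 0.6308·0.0000] = 0.0000; exercise value = 0.0000 ≤ continuation, so V_u = 0.0000
Node d (S = 80.75): continuation = 1/1.09·[0.3692·0.0000 + 0.6308·41.3625] = 23.9360; exercise value = 29.2500 > continuation, so V_d = 29.2500 (exercise)
Node 0 (S = 95): continuation = 1/1.09·[0.3692·0.0000 + 0.6308·29.2500] = 16.9266; exercise value = 15.0000 ≤ continuation, so V_0 = 16.9266

€16.93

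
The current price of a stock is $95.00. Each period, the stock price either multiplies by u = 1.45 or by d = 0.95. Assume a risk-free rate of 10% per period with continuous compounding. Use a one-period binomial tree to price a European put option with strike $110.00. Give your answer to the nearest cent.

Risk-neutral probability p = (e^0.1 − 0.95)/(1.45 − 0.95) = 0.1552/0.5000 = 0.3103
Terminal stock prices: S_u = 137.8, S_d = 90.25
Terminal payoffs (K − S): max(-27.75, 0) = 0, max(19.75, 0) = 19.75
Node 0 (S = 95): V_0 = e^(−0.1)·[0.3103·0.0000 + 0.6897·19.7500] = 12.3246

$12.32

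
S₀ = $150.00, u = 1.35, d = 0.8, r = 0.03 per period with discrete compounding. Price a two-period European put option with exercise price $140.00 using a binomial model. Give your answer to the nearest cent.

Risk-neutral probability p = (1 + 0.03 − 0.8)/(1.35 − 0.8) = 0.2300/0.5500 = 0.4182
Terminal stock prices: S_uu = 273.4, S_ud = 162, S_dd = 96
Terminal payoffs (K − S): max(-133.4, 0) = 0, max(-22, 0) = 0, max(44, 0) = 44
Node u (S = 202.5): V_u = 1/1.03·[0.4182·0.0000 + 0.5818·0.0000] = 0.0000
Node d (S = 120): V_d = 1/1.03·[0.4182·0.0000 + 0.5818·44.0000] = 24.8544
Node 0 (S = 150): V_0 = 1/1.03·[0.4182·0.0000 + 0.5818·24.8544] = 14.0395

$14.04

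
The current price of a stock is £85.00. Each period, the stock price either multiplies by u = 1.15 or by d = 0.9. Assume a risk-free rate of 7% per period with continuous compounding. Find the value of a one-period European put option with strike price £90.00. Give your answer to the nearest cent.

£3.90

Risk-neutral probability p = (e^0.07 − 0.9)/(1.15 − 0.9) = 0.1725/0.2500 = 0.6900
Terminal stock prices: S_u = 97.75, S_d = 76.5
Terminal payoffs (K − S): max(-7.75, 0) = 0, max(13.5, 0) = 13.5
Node 0 (S = 85): V_0 = e^(−0.07)·[0.6900·0.0000 + 0.3100·13.5000] = 3.9017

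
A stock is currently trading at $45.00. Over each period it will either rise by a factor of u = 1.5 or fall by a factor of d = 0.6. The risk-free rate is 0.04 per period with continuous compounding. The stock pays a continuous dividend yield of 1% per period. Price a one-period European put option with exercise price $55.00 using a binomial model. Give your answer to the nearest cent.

$14.04

Per-period risk-free factor R = e^0.04 = 1.0408; dividend-adjusted growth = e^(0.04−0.01) = 1.0305.
Risk-neutral probability p = (1.0305 − 0.6)/(1.5 − 0.6) = 0.4305/0.9000 = 0.4783
Terminal stock prices: S_u = 67.5, S_d = 27
Terminal payoffs (K − S): max(-12.5, 0) = 0, max(28, 0) = 28
Node 0 (S = 45): V_0 = e^(−0.04)·[0.4783·0.0000 + 0.5217·28.0000] = 14.0353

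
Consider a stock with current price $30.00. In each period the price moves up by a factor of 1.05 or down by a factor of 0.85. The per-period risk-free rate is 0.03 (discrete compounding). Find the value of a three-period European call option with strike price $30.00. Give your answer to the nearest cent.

$3.15

Risk-neutral probability p = (1 + 0.03 − 0.85)/(1.05 − 0.85) = 0.1800/0.2000 = 0.9000
Terminal stock prices: S_uuu = 34.73, S_uud = 28.11, S_udd = 22.76, S_ddd = 18.42
Terminal payoffs (S − K): max(4.729, 0) = 4.729, max(-1.886, 0) = 0, max(-7.241, 0) = 0, max(-11.58, 0) = 0
Node uu (S = 33.08): V_uu = 1/1.03·[0.9000·4.7288 + 0.1000·0.0000] = 4.1319
Node ud (S = 26.77): V_ud = 1/1.03·[0.9000·0.0000 + 0.1000·0.0000] = 0.0000
Node dd (S = 21.67): V_dd = 1/1.03·[0.9000·0.0000 + 0.1000·0.0000] = 0.0000
Node u (S = 31.5): V_u = 1/1.03·[0.9000·4.1319 + 0.1000·0.0000] = 3.6104
Node d (S = 25.5): V_d = 1/1.03·[0.9000·0.0000 + 0.1000·0.0000] = 0.0000
Node 0 (S = 30): V_0 = 1/1.03·[0.9000·3.6104 + 0.1000·0.0000] = 3.1547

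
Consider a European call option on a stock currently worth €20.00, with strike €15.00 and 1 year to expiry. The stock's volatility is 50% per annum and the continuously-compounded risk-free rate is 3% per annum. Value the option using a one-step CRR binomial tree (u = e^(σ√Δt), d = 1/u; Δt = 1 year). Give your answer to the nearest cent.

CRR parameters: u = e^(σ√Δt) = e^(0.5·√1) = 1.6487, d = 1/u = 0.6065
Per-period rate: rΔt = 0.03·1 = 0.03, so R = e^0.03 = 1.0305
Risk-neutral probability p = (e^0.03 − 0.6065)/(1.6487 − 0.6065) = 0.4239/1.0422 = 0.4068
Terminal stock prices: S_u = 32.97, S_d = 12.13
Terminal payoffs (S − K): max(17.97, 0) = 17.97, max(-2.869, 0) = 0
Node 0 (S = 20): V_0 = e^(−0.03)·[0.4068·17.9744 + 0.5932·0.0000] = 7.0952

€7.10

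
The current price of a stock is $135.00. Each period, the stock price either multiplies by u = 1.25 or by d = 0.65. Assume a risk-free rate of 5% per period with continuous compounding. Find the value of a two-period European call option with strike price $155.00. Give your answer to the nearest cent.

Risk-neutral probability p = (e^0.05 − 0.65)/(1.25 − 0.65) = 0.4013/0.6000 = 0.6688
Terminal stock prices: S_uu = 210.9, S_ud = 109.7, S_dd = 57.04
Terminal payoffs (S − K): max(55.94, 0) = 55.94, max(-45.31, 0) = 0, max(-97.96, 0) = 0
Node u (S = 168.8): V_u = e^(−0.05)·[0.6688·55.9375 + 0.3312·0.0000] = 35.5857
Node d (S = 87.75): V_d = e^(−0.05)·[0.6688·0.0000 + 0.3312·0.0000] = 0.0000
Node 0 (S = 135): V_0 = e^(−0.05)·[0.6688·35.5857 + 0.3312·0.0000] = 22.6385

$22.64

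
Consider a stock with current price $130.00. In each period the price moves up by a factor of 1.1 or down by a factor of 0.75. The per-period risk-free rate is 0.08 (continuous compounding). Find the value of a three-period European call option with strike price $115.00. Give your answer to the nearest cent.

$39.72

Risk-neutral probability p = (e^0.08 − 0.75)/(1.1 − 0.75) = 0.3333/0.3500 = 0.9522
Terminal stock prices: S_uuu = 173, S_uud = 118, S_udd = 80.44, S_ddd = 54.84
Terminal payoffs (S − K): max(58.03, 0) = 58.03, max(2.975, 0) = 2.975, max(-34.56, 0) = 0, max(-60.16, 0) = 0
Node uu (S = 157.3): V_uu = e^(−0.08)·[0.9522·58.0300 + 0.0478·2.9750] = 51.1416
Node ud (S = 107.2): V_ud = e^(−0.08)·[0.9522·2.9750 + 0.0478·0.0000] = 2.6151
Node dd (S = 73.12): V_dd = e^(−0.08)·[0.9522·0.0000 + 0.0478·0.0000] = 0.0000
Node u (S = 143): V_u = e^(−0.08)·[0.9522·51.1416 + 0.0478·2.6151] = 45.0706
Node d (S = 97.5): V_d = e^(−0.08)·[0.9522·2.6151 + 0.0478·0.0000] = 2.2988
Node 0 (S = 130): V_0 = e^(−0.08)·[0.9522·45.0706 + 0.0478·2.2988] = 39.7200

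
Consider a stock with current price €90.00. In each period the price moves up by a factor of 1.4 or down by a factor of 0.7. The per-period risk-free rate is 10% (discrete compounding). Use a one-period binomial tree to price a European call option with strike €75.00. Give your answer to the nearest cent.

Risk-neutral probability p = (1 + 0.1 − 0.7)/(1.4 − 0.7) = 0.4000/0.7000 = 0.5714
Terminal stock prices: S_u = 126, S_d = 63
Terminal payoffs (S − K): max(51, 0) = 51, max(-12, 0) = 0
Node 0 (S = 90): V_0 = 1/1.1·[0.5714·51.0000 + 0.4286·0.0000] = 26.4935

€26.49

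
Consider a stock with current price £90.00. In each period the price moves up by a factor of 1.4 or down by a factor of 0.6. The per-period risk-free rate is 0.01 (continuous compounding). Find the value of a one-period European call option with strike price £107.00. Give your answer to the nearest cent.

£9.64

Risk-neutral probability p = (e^0.01 − 0.6)/(1.4 − 0.6) = 0.4101/0.8000 = 0.5126
Terminal stock prices: S_u = 126, S_d = 54
Terminal payoffs (S − K): max(19, 0) = 19, max(-53, 0) = 0
Node 0 (S = 90): V_0 = e^(−0.01)·[0.5126·19.0000 + 0.4874·0.0000] = 9.6418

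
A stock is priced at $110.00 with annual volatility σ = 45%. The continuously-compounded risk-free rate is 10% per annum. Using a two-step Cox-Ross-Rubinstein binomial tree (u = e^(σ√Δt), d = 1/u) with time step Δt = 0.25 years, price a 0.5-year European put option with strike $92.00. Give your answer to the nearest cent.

CRR parameters: u = e^(σ√Δt) = e^(0.45·√0.25) = 1.2523, d = 1/u = 0.7985
Per-period rate: rΔt = 0.1·0.25 = 0.025, so R = e^0.025 = 1.0253
Risk-neutral probability p = (e^0.025 − 0.7985)/(1.2523 − 0.7985) = 0.2268/0.4538 = 0.4998
Terminal stock prices: S_uu = 172.5, S_ud = 110, S_dd = 70.14
Terminal payoffs (K − S): max(-80.51, 0) = 0, max(-18, 0) = 0, max(21.86, 0) = 21.86
Node u (S = 137.8): V_u = e^(−0.025)·[0.4998·0.0000 + 0.5002·0.0000] = 0.0000
Node d (S = 87.84): V_d = e^(−0.025)·[0.4998·0.0000 + 0.5002·21.8609] = 10.6655
Node 0 (S = 110): V_0 = e^(−0.025)·[0.4998·0.0000 + 0.5002·10.6655] = 5.2035

$5.20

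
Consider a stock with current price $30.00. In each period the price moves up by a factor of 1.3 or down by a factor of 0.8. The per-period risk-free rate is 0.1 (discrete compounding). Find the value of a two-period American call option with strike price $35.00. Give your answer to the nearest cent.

$4.67

Risk-neutral probability p = (1 + 0.1 − 0.8)/(1.3 − 0.8) = 0.3000/0.5000 = 0.6000
Terminal stock prices: S_uu = 50.7, S_ud = 31.2, S_dd = 19.2
Terminal payoffs (S − K): max(15.7, 0) = 15.7, max(-3.8, 0) = 0, max(-15.8, 0) = 0
Node u (S = 39): continuation = 1/1.1·[0.6000·15.7000 + 0.4000·0.0000] = 8.5636; exercise value = 4.0000 ≤ continuation, so V_u = 8.5636
Node d (S = 24): continuation = 1/1.1·[0.6000·0.0000 + 0.4000·0.0000] = 0.0000; exercise value = 0.0000 ≤ continuation, so V_d = 0.0000
Node 0 (S = 30): continuation = 1/1.1·[0.6000·8.5636 + 0.4000·0.0000] = 4.6711; exercise value = 0.0000 ≤ continuation, so V_0 = 4.6711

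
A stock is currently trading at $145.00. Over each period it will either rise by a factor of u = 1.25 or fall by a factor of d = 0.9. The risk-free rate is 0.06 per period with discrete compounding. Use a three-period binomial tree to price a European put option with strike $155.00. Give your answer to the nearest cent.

$9.40

Risk-neutral probability p = (1 + 0.06 − 0.9)/(1.25 − 0.9) = 0.1600/0.3500 = 0.4571
Terminal stock prices: S_uuu = 283.2, S_uud = 203.9, S_udd = 146.8, S_ddd = 105.7
Terminal payoffs (K − S): max(-128.2, 0) = 0, max(-48.91, 0) = 0, max(8.188, 0) = 8.188, max(49.29, 0) = 49.29
Node uu (S = 226.6): V_uu = 1/1.06·[0.4571·0.0000 + 0.5429·0.0000] = 0.0000
Node ud (S = 163.1): V_ud = 1/1.06·[0.4571·0.0000 + 0.5429·8.1875] = 4.1931
Node dd (S = 117.5): V_dd = 1/1.06·[0.4571·8.1875 + 0.5429·49.2950] = 28.7764
Node u (S = 181.2): V_u = 1/1.06·[0.4571·0.0000 + 0.5429·4.1931] = 2.1474
Node d (S = 130.5): V_d = 1/1.06·[0.4571·4.1931 + 0.5429·28.7764] = 16.5456
Node 0 (S = 145): V_0 = 1/1.06·[0.4571·2.1474 + 0.5429·16.5456] = 9.3996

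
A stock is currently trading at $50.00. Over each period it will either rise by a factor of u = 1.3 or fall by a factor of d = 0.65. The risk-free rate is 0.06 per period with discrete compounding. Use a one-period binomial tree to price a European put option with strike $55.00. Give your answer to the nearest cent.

Risk-neutral probability p = (1 + 0.06 − 0.65)/(1.3 − 0.65) = 0.4100/0.6500 = 0.6308
Terminal stock prices: S_u = 65, S_d = 32.5
Terminal payoffs (K − S): max(-10, 0) = 0, max(22.5, 0) = 22.5
Node 0 (S = 50): V_0 = 1/1.06·[0.6308·0.0000 + 0.3692·22.5000] = 7.8374

$7.84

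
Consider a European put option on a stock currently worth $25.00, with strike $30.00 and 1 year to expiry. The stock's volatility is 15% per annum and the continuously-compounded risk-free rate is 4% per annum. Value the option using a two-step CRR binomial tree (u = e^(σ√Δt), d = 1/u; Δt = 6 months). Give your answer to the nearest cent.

CRR parameters: u = e^(σ√Δt) = e^(0.15·√0.5) = 1.1119, d = 1/u = 0.8994
Per-period rate: rΔt = 0.04·0.5 = 0.02, so R = e^0.02 = 1.0202
Risk-neutral probability p = (e^0.02 − 0.8994)/(1.1119 − 0.8994) = 0.1208/0.2125 = 0.5686
Terminal stock prices: S_uu = 30.91, S_ud = 25, S_dd = 20.22
Terminal payoffs (K − S): max(-0.9078, 0) = 0, max(5, 0) = 5, max(9.779, 0) = 9.779
Node u (S = 27.8): V_u = e^(−0.02)·[0.5686·0.0000 + 0.4314·5.0000] = 2.1145
Node d (S = 22.48): V_d = e^(−0.02)·[0.5686·5.0000 + 0.4314·9.7786] = 6.9218
Node 0 (S = 25): V_0 = e^(−0.02)·[0.5686·2.1145 + 0.4314·6.9218] = 4.1056

$4.11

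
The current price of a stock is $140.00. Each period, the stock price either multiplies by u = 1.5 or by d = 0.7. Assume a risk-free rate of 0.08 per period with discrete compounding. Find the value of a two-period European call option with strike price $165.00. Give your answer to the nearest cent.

$29.02

Risk-neutral probability p = (1 + 0.08 − 0.7)/(1.5 − 0.7) = 0.3800/0.8000 = 0.4750
Terminal stock prices: S_uu = 315, S_ud = 147, S_dd = 68.6
Terminal payoffs (S − K): max(150, 0) = 150, max(-18, 0) = 0, max(-96.4, 0) = 0
Node u (S = 210): V_u = 1/1.08·[0.4750·150.0000 + 0.5250·0.0000] = 65.9722
Node d (S = 98): V_d = 1/1.08·[0.4750·0.0000 + 0.5250·0.0000] = 0.0000
Node 0 (S = 140): V_0 = 1/1.08·[0.4750·65.9722 + 0.5250·0.0000] = 29.0156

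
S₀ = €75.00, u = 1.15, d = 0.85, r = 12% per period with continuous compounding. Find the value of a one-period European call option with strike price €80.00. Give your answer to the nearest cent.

Risk-neutral probability p = (e^0.12 − 0.85)/(1.15 − 0.85) = 0.2775/0.3000 = 0.9250
Terminal stock prices: S_u = 86.25, S_d = 63.75
Terminal payoffs (S − K): max(6.25, 0) = 6.25, max(-16.25, 0) = 0
Node 0 (S = 75): V_0 = e^(−0.12)·[0.9250·6.2500 + 0.0750·0.0000] = 5.1275

€5.13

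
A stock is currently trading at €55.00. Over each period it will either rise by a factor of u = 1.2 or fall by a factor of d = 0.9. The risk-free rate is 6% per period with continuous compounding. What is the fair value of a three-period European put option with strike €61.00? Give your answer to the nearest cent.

Risk-neutral probability p = (e^0.06 − 0.9)/(1.2 − 0.9) = 0.1618/0.3000 = 0.5395
Terminal stock prices: S_uuu = 95.04, S_uud = 71.28, S_udd = 53.46, S_ddd = 40.1
Terminal payoffs (K − S): max(-34.04, 0) = 0, max(-10.28, 0) = 0, max(7.54, 0) = 7.54, max(20.9, 0) = 20.9
Node uu (S = 79.2): V_uu = e^(−0.06)·[0.5395·0.0000 + 0.4605·0.0000] = 0.0000
Node ud (S = 59.4): V_ud = e^(−0.06)·[0.5395·0.0000 + 0.4605·7.5400] = 3.2703
Node dd (S = 44.55): V_dd = e^(−0.06)·[0.5395·7.5400 + 0.4605·20.9050] = 12.8976
Node u (S = 66): V_u = e^(−0.06)·[0.5395·0.0000 + 0.4605·3.2703] = 1.4184
Node d (S = 49.5): V_d = e^(−0.06)·[0.5395·3.2703 + 0.4605·12.8976] = 7.2555
Node 0 (S = 55): V_0 = e^(−0.06)·[0.5395·1.4184 + 0.4605·7.2555] = 3.8675

€3.87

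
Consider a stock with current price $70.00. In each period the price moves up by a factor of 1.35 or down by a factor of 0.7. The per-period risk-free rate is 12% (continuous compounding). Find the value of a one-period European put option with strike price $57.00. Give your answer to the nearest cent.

Risk-neutral probability p = (e^0.12 − 0.7)/(1.35 − 0.7) = 0.4275/0.6500 = 0.6577
Terminal stock prices: S_u = 94.5, S_d = 49
Terminal payoffs (K − S): max(-37.5, 0) = 0, max(8, 0) = 8
Node 0 (S = 70): V_0 = e^(−0.12)·[0.6577·0.0000 + 0.3423·8.0000] = 2.4288

$2.43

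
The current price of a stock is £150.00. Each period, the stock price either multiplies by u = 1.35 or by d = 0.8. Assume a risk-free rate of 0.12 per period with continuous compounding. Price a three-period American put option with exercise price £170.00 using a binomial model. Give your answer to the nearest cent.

Risk-neutral probability p = (e^0.12 − 0.8)/(1.35 − 0.8) = 0.3275/0.5500 = 0.5954
Terminal stock prices: S_uuu = 369.1, S_uud = 218.7, S_udd = 129.6, S_ddd = 76.8
Terminal payoffs (K − S): max(-199.1, 0) = 0, max(-48.7, 0) = 0, max(40.4, 0) = 40.4, max(93.2, 0) = 93.2
Node uu (S = 273.4): continuation = e^(−0.12)·[0.5954·0.0000 + 0.4046·0.0000] = 0.0000; exercise value = 0.0000 ≤ continuation, so V_uu = 0.0000
Node ud (S = 162): continuation = e^(−0.12)·[0.5954·0.0000 + 0.4046·40.4000] = 14.4957; exercise value = 8.0000 ≤ continuation, so V_ud = 14.4957
Node dd (S = 96): continuation = e^(−0.12)·[0.5954·40.4000 + 0.4046·93.2000] = 54.7765; exercise value = 74.0000 > continuation, so V_dd = 74.0000 (exercise)
Node u (S = 202.5): continuation = e^(−0.12)·[0.5954·0.0000 + 0.4046·14.4957] = 5.2011; exercise value = 0.0000 ≤ continuation, so V_u = 5.2011
Node d (S = 120): continuation = e^(−0.12)·[0.5954·14.4957 + 0.4046·74.0000] = 34.2070; exercise value = 50.0000 > continuation, so V_d = 50.0000 (exercise)
Node 0 (S = 150): continuation = e^(−0.12)·[0.5954·5.2011 + 0.4046·50.0000] = 20.6870; exercise value = 20.0000 ≤ continuation, so V_0 = 20.6870

£20.69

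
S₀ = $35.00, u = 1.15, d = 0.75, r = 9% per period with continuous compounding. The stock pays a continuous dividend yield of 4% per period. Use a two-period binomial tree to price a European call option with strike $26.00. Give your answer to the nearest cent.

$10.91

Per-period risk-free factor R = e^0.09 = 1.0942; dividend-adjusted growth = e^(0.09−0.04) = 1.0513.
Risk-neutral probability p = (1.0513 − 0.75)/(1.15 − 0.75) = 0.3013/0.4000 = 0.7532
Terminal stock prices: S_uu = 46.29, S_ud = 30.19, S_dd = 19.69
Terminal payoffs (S − K): max(20.29, 0) = 20.29, max(4.188, 0) = 4.188, max(-6.312, 0) = 0
Node u (S = 40.25): V_u = e^(−0.09)·[0.7532·20.2875 + 0.2468·4.1875] = 14.9096
Node d (S = 26.25): V_d = e^(−0.09)·[0.7532·4.1875 + 0.2468·0.0000] = 2.8825
Node 0 (S = 35): V_0 = e^(−0.09)·[0.7532·14.9096 + 0.2468·2.8825] = 10.9133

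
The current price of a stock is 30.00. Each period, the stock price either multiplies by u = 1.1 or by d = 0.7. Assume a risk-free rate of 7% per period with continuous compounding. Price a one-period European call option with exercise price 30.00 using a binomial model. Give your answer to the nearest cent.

2.60

Risk-neutral probability p = (e^0.07 − 0.7)/(1.1 − 0.7) = 0.3725/0.4000 = 0.9313
Terminal stock prices: S_u = 33, S_d = 21
Terminal payoffs (S − K): max(3, 0) = 3, max(-9, 0) = 0
Node 0 (S = 30): V_0 = e^(−0.07)·[0.9313·3.0000 + 0.0687·0.0000] = 2.6049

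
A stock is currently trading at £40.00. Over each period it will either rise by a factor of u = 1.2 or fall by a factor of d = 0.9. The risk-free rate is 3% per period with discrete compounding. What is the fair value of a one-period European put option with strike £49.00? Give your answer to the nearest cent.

Risk-neutral probability p = (1 + 0.03 − 0.9)/(1.2 − 0.9) = 0.1300/0.3000 = 0.4333
Terminal stock prices: S_u = 48, S_d = 36
Terminal payoffs (K − S): max(1, 0) = 1, max(13, 0) = 13
Node 0 (S = 40): V_0 = 1/1.03·[0.4333·1.0000 + 0.5667·13.0000] = 7.5728

£7.57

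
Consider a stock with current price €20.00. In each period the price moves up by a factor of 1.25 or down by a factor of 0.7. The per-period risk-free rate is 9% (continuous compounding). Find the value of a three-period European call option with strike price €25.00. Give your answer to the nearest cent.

Risk-neutral probability p = (e^0.09 − 0.7)/(1.25 − 0.7) = 0.3942/0.5500 = 0.7167
Terminal stock prices: S_uuu = 39.06, S_uud = 21.88, S_udd = 12.25, S_ddd = 6.86
Terminal payoffs (S − K): max(14.06, 0) = 14.06, max(-3.125, 0) = 0, max(-12.75, 0) = 0, max(-18.14, 0) = 0
Node uu (S = 31.25): V_uu = e^(−0.09)·[0.7167·14.0625 + 0.2833·0.0000] = 9.2109
Node ud (S = 17.5): V_ud = e^(−0.09)·[0.7167·0.0000 + 0.2833·0.0000] = 0.0000
Node dd (S = 9.8): V_dd = e^(−0.09)·[0.7167·0.0000 + 0.2833·0.0000] = 0.0000
Node u (S = 25): V_u = e^(−0.09)·[0.7167·9.2109 + 0.2833·0.0000] = 6.0331
Node d (S = 14): V_d = e^(−0.09)·[0.7167·0.0000 + 0.2833·0.0000] = 0.0000
Node 0 (S = 20): V_0 = e^(−0.09)·[0.7167·6.0331 + 0.2833·0.0000] = 3.9517

€3.95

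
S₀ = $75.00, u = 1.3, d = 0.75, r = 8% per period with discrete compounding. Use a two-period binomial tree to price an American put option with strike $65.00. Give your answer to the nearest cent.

$3.24

Risk-neutral probability p = (1 + 0.08 − 0.75)/(1.3 − 0.75) = 0.3300/0.5500 = 0.6000
Terminal stock prices: S_uu = 126.8, S_ud = 73.12, S_dd = 42.19
Terminal payoffs (K − S): max(-61.75, 0) = 0, max(-8.125, 0) = 0, max(22.81, 0) = 22.81
Node u (S = 97.5): continuation = 1/1.08·[0.6000·0.0000 + 0.4000·0.0000] = 0.0000; exercise value = 0.0000 ≤ continuation, so V_u = 0.0000
Node d (S = 56.25): continuation = 1/1.08·[0.6000·0.0000 + 0.4000·22.8125] = 8.4491; exercise value = 8.7500 > continuation, so V_d = 8.7500 (exercise)
Node 0 (S = 75): continuation = 1/1.08·[0.6000·0.0000 + 0.4000·8.7500] = 3.2407; exercise value = 0.0000 ≤ continuation, so V_0 = 3.2407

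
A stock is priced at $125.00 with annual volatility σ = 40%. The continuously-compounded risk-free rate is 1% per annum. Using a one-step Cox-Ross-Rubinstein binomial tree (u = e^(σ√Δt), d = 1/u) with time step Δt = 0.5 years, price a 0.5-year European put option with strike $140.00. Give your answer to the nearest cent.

CRR parameters: u = e^(σ√Δt) = e^(0.4·√0.5) = 1.3269, d = 1/u = 0.7536
Per-period rate: rΔt = 0.01·0.5 = 0.005, so R = e^0.005 = 1.0050
Risk-neutral probability p = (e^0.005 − 0.7536)/(1.3269 − 0.7536) = 0.2514/0.5733 = 0.4385
Terminal stock prices: S_u = 165.9, S_d = 94.2
Terminal payoffs (K − S): max(-25.86, 0) = 0, max(45.8, 0) = 45.8
Node 0 (S = 125): V_0 = e^(−0.005)·[0.4385·0.0000 + 0.5615·45.7952] = 25.5857

$25.59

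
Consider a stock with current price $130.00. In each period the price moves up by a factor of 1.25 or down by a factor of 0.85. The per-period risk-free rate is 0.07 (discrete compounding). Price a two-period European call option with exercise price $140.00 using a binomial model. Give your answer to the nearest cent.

Risk-neutral probability p = (1 + 0.07 − 0.85)/(1.25 − 0.85) = 0.2200/0.4000 = 0.5500
Terminal stock prices: S_uu = 203.1, S_ud = 138.1, S_dd = 93.92
Terminal payoffs (S − K): max(63.12, 0) = 63.12, max(-1.875, 0) = 0, max(-46.08, 0) = 0
Node u (S = 162.5): V_u = 1/1.07·[0.5500·63.1250 + 0.4500·0.0000] = 32.4474
Node d (S = 110.5): V_d = 1/1.07·[0.5500·0.0000 + 0.4500·0.0000] = 0.0000
Node 0 (S = 130): V_0 = 1/1.07·[0.5500·32.4474 + 0.4500·0.0000] = 16.6786

$16.68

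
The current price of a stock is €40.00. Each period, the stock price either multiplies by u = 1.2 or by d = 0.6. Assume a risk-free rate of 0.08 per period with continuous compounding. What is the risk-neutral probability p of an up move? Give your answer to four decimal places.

Risk-neutral probability p = (e^0.08 − 0.6)/(1.2 − 0.6) = 0.4833/0.6000 = 0.8055

p = 0.8055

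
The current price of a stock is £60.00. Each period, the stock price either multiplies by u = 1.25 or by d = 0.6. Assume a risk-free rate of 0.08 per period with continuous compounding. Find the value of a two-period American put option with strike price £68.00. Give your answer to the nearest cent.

£11.31

Risk-neutral probability p = (e^0.08 − 0.6)/(1.25 − 0.6) = 0.4833/0.6500 = 0.7435
Terminal stock prices: S_uu = 93.75, S_ud = 45, S_dd = 21.6
Terminal payoffs (K − S): max(-25.75, 0) = 0, max(23, 0) = 23, max(46.4, 0) = 46.4
Node u (S = 75): continuation = e^(−0.08)·[0.7435·0.0000 + 0.2565·23.0000] = 5.4455; exercise value = 0.0000 ≤ continuation, so V_u = 5.4455
Node d (S = 36): continuation = e^(−0.08)·[0.7435·23.0000 + 0.2565·46.4000] = 26.7719; exercise value = 32.0000 > continuation, so V_d = 32.0000 (exercise)
Node 0 (S = 60): continuation = e^(−0.08)·[0.7435·5.4455 + 0.2565·32.0000] = 11.3140; exercise value = 8.0000 ≤ continuation, so V_0 = 11.3140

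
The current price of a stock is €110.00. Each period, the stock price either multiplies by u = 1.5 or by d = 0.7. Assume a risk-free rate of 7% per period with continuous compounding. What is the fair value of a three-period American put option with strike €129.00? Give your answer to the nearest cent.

€31.10

Risk-neutral probability p = (e^0.07 − 0.7)/(1.5 − 0.7) = 0.3725/0.8000 = 0.4656
Terminal stock prices: S_uuu = 371.2, S_uud = 173.2, S_udd = 80.85, S_ddd = 37.73
Terminal payoffs (K − S): max(-242.2, 0) = 0, max(-44.25, 0) = 0, max(48.15, 0) = 48.15, max(91.27, 0) = 91.27
Node uu (S = 247.5): continuation = e^(−0.07)·[0.4656·0.0000 + 0.5344·0.0000] = 0.0000; exercise value = 0.0000 ≤ continuation, so V_uu = 0.0000
Node ud (S = 115.5): continuation = e^(−0.07)·[0.4656·0.0000 + 0.5344·48.1500] = 23.9902; exercise value = 13.5000 ≤ continuation, so V_ud = 23.9902
Node dd (S = 53.9): continuation = e^(−0.07)·[0.4656·48.1500 + 0.5344·91.2700] = 66.3788; exercise value = 75.1000 > continuation, so V_dd = 75.1000 (exercise)
Node u (S = 165): continuation = e^(−0.07)·[0.4656·0.0000 + 0.5344·23.9902] = 11.9528; exercise value = 0.0000 ≤ continuation, so V_u = 11.9528
Node d (S = 77): continuation = e^(−0.07)·[0.4656·23.9902 + 0.5344·75.1000] = 47.8332; exercise value = 52.0000 > continuation, so V_d = 52.0000 (exercise)
Node 0 (S = 110): continuation = e^(−0.07)·[0.4656·11.9528 + 0.5344·52.0000] = 31.0978; exercise value = 19.0000 ≤ continuation, so V_0 = 31.0978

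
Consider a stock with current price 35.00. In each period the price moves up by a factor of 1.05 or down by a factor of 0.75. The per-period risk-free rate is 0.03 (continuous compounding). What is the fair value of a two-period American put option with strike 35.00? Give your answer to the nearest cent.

Risk-neutral probability p = (e^0.03 − 0.75)/(1.05 − 0.75) = 0.2805/0.3000 = 0.9348
Terminal stock prices: S_uu = 38.59, S_ud = 27.56, S_dd = 19.69
Terminal payoffs (K − S): max(-3.587, 0) = 0, max(7.438, 0) = 7.438, max(15.31, 0) = 15.31
Node u (S = 36.75): continuation = e^(−0.03)·[0.9348·0.0000 + 0.0652·7.4375] = 0.4702; exercise value = 0.0000 ≤ continuation, so V_u = 0.4702
Node d (S = 26.25): continuation = e^(−0.03)·[0.9348·7.4375 + 0.0652·15.3125] = 7.7156; exercise value = 8.7500 > continuation, so V_d = 8.7500 (exercise)
Node 0 (S = 35): continuation = e^(−0.03)·[0.9348·0.4702 + 0.0652·8.7500] = 0.9798; exercise value = 0.0000 ≤ continuation, so V_0 = 0.9798

0.98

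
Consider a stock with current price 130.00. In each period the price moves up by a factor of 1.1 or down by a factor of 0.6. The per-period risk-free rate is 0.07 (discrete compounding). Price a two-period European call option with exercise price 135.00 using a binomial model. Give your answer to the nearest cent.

17.21

Risk-neutral probability p = (1 + 0.07 − 0.6)/(1.1 − 0.6) = 0.4700/0.5000 = 0.9400
Terminal stock prices: S_uu = 157.3, S_ud = 85.8, S_dd = 46.8
Terminal payoffs (S − K): max(22.3, 0) = 22.3, max(-49.2, 0) = 0, max(-88.2, 0) = 0
Node u (S = 143): V_u = 1/1.07·[0.9400·22.3000 + 0.0600·0.0000] = 19.5907
Node d (S = 78): V_d = 1/1.07·[0.9400·0.0000 + 0.0600·0.0000] = 0.0000
Node 0 (S = 130): V_0 = 1/1.07·[0.9400·19.5907 + 0.0600·0.0000] = 17.2105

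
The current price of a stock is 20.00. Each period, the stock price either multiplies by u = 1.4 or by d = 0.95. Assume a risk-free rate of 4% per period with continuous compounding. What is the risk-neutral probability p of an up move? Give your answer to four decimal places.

Risk-neutral probability p = (e^0.04 − 0.95)/(1.4 − 0.95) = 0.0908/0.4500 = 0.2018

p = 0.2018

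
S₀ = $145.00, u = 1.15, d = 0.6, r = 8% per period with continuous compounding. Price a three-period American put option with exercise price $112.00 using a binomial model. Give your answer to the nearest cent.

$3.88

Risk-neutral probability p = (e^0.08 − 0.6)/(1.15 − 0.6) = 0.4833/0.5500 = 0.8787
Terminal stock prices: S_uuu = 220.5, S_uud = 115.1, S_udd = 60.03, S_ddd = 31.32
Terminal payoffs (K − S): max(-108.5, 0) = 0, max(-3.057, 0) = 0, max(51.97, 0) = 51.97, max(80.68, 0) = 80.68
Node uu (S = 191.8): continuation = e^(−0.08)·[0.8787·0.0000 + 0.1213·0.0000] = 0.0000; exercise value = 0.0000 ≤ continuation, so V_uu = 0.0000
Node ud (S = 100): continuation = e^(−0.08)·[0.8787·0.0000 + 0.1213·51.9700] = 5.8191; exercise value = 11.9500 > continuation, so V_ud = 11.9500 (exercise)
Node dd (S = 52.2): continuation = e^(−0.08)·[0.8787·51.9700 + 0.1213·80.6800] = 51.1890; exercise value = 59.8000 > continuation, so V_dd = 59.8000 (exercise)
Node u (S = 166.8): continuation = e^(−0.08)·[0.8787·0.0000 + 0.1213·11.9500] = 1.3380; exercise value = 0.0000 ≤ continuation, so V_u = 1.3380
Node d (S = 87): continuation = e^(−0.08)·[0.8787·11.9500 + 0.1213·59.8000] = 16.3890; exercise value = 25.0000 > continuation, so V_d = 25.0000 (exercise)
Node 0 (S = 145): continuation = e^(−0.08)·[0.8787·1.3380 + 0.1213·25.0000] = 3.8846; exercise value = 0.0000 ≤ continuation, so V_0 = 3.8846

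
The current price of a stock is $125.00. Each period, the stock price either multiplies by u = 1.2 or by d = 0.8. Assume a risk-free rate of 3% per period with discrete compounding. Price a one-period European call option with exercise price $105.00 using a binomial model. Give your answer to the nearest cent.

$25.12

Risk-neutral probability p = (1 + 0.03 − 0.8)/(1.2 − 0.8) = 0.2300/0.4000 = 0.5750
Terminal stock prices: S_u = 150, S_d = 100
Terminal payoffs (S − K): max(45, 0) = 45, max(-5, 0) = 0
Node 0 (S = 125): V_0 = 1/1.03·[0.5750·45.0000 + 0.4250·0.0000] = 25.1214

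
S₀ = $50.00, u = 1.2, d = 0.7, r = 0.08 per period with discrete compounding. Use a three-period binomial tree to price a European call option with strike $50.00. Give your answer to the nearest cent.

Risk-neutral probability p = (1 + 0.08 − 0.7)/(1.2 − 0.7) = 0.3800/0.5000 = 0.7600
Terminal stock prices: S_uuu = 86.4, S_uud = 50.4, S_udd = 29.4, S_ddd = 17.15
Terminal payoffs (S − K): max(36.4, 0) = 36.4, max(0.4, 0) = 0.4, max(-20.6, 0) = 0, max(-32.85, 0) = 0
Node uu (S = 72): V_uu = 1/1.08·[0.7600·36.4000 + 0.2400·0.4000] = 25.7037
Node ud (S = 42): V_ud = 1/1.08·[0.7600·0.4000 + 0.2400·0.0000] = 0.2815
Node dd (S = 24.5): V_dd = 1/1.08·[0.7600·0.0000 + 0.2400·0.0000] = 0.0000
Node u (S = 60): V_u = 1/1.08·[0.7600·25.7037 + 0.2400·0.2815] = 18.1503
Node d (S = 35): V_d = 1/1.08·[0.7600·0.2815 + 0.2400·0.0000] = 0.1981
Node 0 (S = 50): V_0 = 1/1.08·[0.7600·18.1503 + 0.2400·0.1981] = 12.8165

$12.82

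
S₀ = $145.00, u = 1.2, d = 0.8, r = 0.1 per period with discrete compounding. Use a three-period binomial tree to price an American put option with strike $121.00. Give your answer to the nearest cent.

Risk-neutral probability p = (1 + 0.1 − 0.8)/(1.2 − 0.8) = 0.3000/0.4000 = 0.7500
Terminal stock prices: S_uuu = 250.6, S_uud = 167, S_udd = 111.4, S_ddd = 74.24
Terminal payoffs (K − S): max(-129.6, 0) = 0, max(-46.04, 0) = 0, max(9.64, 0) = 9.64, max(46.76, 0) = 46.76
Node uu (S = 208.8): continuation = 1/1.1·[0.7500·0.0000 + 0.2500·0.0000] = 0.0000; exercise value = 0.0000 ≤ continuation, so V_uu = 0.0000
Node ud (S = 139.2): continuation = 1/1.1·[0.7500·0.0000 + 0.2500·9.6400] = 2.1909; exercise value = 0.0000 ≤ continuation, so V_ud = 2.1909
Node dd (S = 92.8): continuation = 1/1.1·[0.7500·9.6400 + 0.2500·46.7600] = 17.2000; exercise value = 28.2000 > continuation, so V_dd = 28.2000 (exercise)
Node u (S = 174): continuation = 1/1.1·[0.7500·0.0000 + 0.2500·2.1909] = 0.4979; exercise value = 0.0000 ≤ continuation, so V_u = 0.4979
Node d (S = 116): continuation = 1/1.1·[0.7500·2.1909 + 0.2500·28.2000] = 7.9029; exercise value = 5.0000 ≤ continuation, so V_d = 7.9029
Node 0 (S = 145): continuation = 1/1.1·[0.7500·0.4979 + 0.2500·7.9029] = 2.1356; exercise value = 0.0000 ≤ continuation, so V_0 = 2.1356

$2.14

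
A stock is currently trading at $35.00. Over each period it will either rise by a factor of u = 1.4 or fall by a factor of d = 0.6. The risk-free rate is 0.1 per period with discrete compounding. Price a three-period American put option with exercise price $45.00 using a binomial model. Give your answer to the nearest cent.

Risk-neutral probability p = (1 + 0.1 − 0.6)/(1.4 − 0.6) = 0.5000/0.8000 = 0.6250
Terminal stock prices: S_uuu = 96.04, S_uud = 41.16, S_udd = 17.64, S_ddd = 7.56
Terminal payoffs (K − S): max(-51.04, 0) = 0, max(3.84, 0) = 3.84, max(27.36, 0) = 27.36, max(37.44, 0) = 37.44
Node uu (S = 68.6): continuation = 1/1.1·[0.6250·0.0000 + 0.3750·3.8400] = 1.3091; exercise value = 0.0000 ≤ continuation, so V_uu = 1.3091
Node ud (S = 29.4): continuation = 1/1.1·[0.6250·3.8400 + 0.3750·27.3600] = 11.5091; exercise value = 15.6000 > continuation, so V_ud = 15.6000 (exercise)
Node dd (S = 12.6): continuation = 1/1.1·[0.6250·27.3600 + 0.3750·37.4400] = 28.3091; exercise value = 32.4000 > continuation, so V_dd = 32.4000 (exercise)
Node u (S = 49): continuation = 1/1.1·[0.6250·1.3091 + 0.3750·15.6000] = 6.0620; exercise value = 0.0000 ≤ continuation, so V_u = 6.0620
Node d (S = 21): continuation = 1/1.1·[0.6250·15.6000 + 0.3750·32.4000] = 19.9091; exercise value = 24.0000 > continuation, so V_d = 24.0000 (exercise)
Node 0 (S = 35): continuation = 1/1.1·[0.6250·6.0620 + 0.3750·24.0000] = 11.6261; exercise value = 10.0000 ≤ continuation, so V_0 = 11.6261

$11.63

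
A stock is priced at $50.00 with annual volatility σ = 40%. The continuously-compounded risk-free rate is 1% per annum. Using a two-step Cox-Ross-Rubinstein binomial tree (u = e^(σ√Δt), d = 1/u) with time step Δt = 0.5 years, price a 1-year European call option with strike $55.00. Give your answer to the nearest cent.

$6.29

CRR parameters: u = e^(σ√Δt) = e^(0.4·√0.5) = 1.3269, d = 1/u = 0.7536
Per-period rate: rΔt = 0.01·0.5 = 0.005, so R = e^0.005 = 1.0050
Risk-neutral probability p = (e^0.005 − 0.7536)/(1.3269 − 0.7536) = 0.2514/0.5733 = 0.4385
Terminal stock prices: S_uu = 88.03, S_ud = 50, S_dd = 28.4
Terminal payoffs (S − K): max(33.03, 0) = 33.03, max(-5, 0) = 0, max(-26.6, 0) = 0
Node u (S = 66.34): V_u = e^(−0.005)·[0.4385·33.0327 + 0.5615·0.0000] = 14.4126
Node d (S = 37.68): V_d = e^(−0.005)·[0.4385·0.0000 + 0.5615·0.0000] = 0.0000
Node 0 (S = 50): V_0 = e^(−0.005)·[0.4385·14.4126 + 0.5615·0.0000] = 6.2884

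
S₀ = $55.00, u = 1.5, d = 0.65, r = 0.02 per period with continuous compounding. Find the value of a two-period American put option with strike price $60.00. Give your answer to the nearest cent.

Risk-neutral probability p = (e^0.02 − 0.65)/(1.5 − 0.65) = 0.3702/0.8500 = 0.4355
Terminal stock prices: S_uu = 123.8, S_ud = 53.62, S_dd = 23.24
Terminal payoffs (K − S): max(-63.75, 0) = 0, max(6.375, 0) = 6.375, max(36.76, 0) = 36.76
Node u (S = 82.5): continuation = e^(−0.02)·[0.4355·0.0000 + 0.5645·6.3750] = 3.5272; exercise value = 0.0000 ≤ continuation, so V_u = 3.5272
Node d (S = 35.75): continuation = e^(−0.02)·[0.4355·6.3750 + 0.5645·36.7625] = 23.0619; exercise value = 24.2500 > continuation, so V_d = 24.2500 (exercise)
Node 0 (S = 55): continuation = e^(−0.02)·[0.4355·3.5272 + 0.5645·24.2500] = 14.9231; exercise value = 5.0000 ≤ continuation, so V_0 = 14.9231

$14.92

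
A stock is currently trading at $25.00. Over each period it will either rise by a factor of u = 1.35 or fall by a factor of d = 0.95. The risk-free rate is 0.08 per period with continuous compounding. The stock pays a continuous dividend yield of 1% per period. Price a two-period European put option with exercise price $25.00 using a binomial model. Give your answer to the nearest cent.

Per-period risk-free factor R = e^0.08 = 1.0833; dividend-adjusted growth = e^(0.08−0.01) = 1.0725.
Risk-neutral probability p = (1.0725 − 0.95)/(1.35 − 0.95) = 0.1225/0.4000 = 0.3063
Terminal stock prices: S_uu = 45.56, S_ud = 32.06, S_dd = 22.56
Terminal payoffs (K − S): max(-20.56, 0) = 0, max(-7.062, 0) = 0, max(2.438, 0) = 2.438
Node u (S = 33.75): V_u = e^(−0.08)·[0.3063·0.0000 + 0.6937·0.0000] = 0.0000
Node d (S = 23.75): V_d = e^(−0.08)·[0.3063·0.0000 + 0.6937·2.4375] = 1.5610
Node 0 (S = 25): V_0 = e^(−0.08)·[0.3063·0.0000 + 0.6937·1.5610] = 0.9996

$1.00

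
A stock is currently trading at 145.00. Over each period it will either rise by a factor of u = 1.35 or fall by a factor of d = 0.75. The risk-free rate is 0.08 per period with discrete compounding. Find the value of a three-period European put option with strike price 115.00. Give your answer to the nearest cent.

5.19

Risk-neutral probability p = (1 + 0.08 − 0.75)/(1.35 − 0.75) = 0.3300/0.6000 = 0.5500
Terminal stock prices: S_uuu = 356.8, S_uud = 198.2, S_udd = 110.1, S_ddd = 61.17
Terminal payoffs (K − S): max(-241.8, 0) = 0, max(-83.2, 0) = 0, max(4.891, 0) = 4.891, max(53.83, 0) = 53.83
Node uu (S = 264.3): V_uu = 1/1.08·[0.5500·0.0000 + 0.4500·0.0000] = 0.0000
Node ud (S = 146.8): V_ud = 1/1.08·[0.5500·0.0000 + 0.4500·4.8906] = 2.0378
Node dd (S = 81.56): V_dd = 1/1.08·[0.5500·4.8906 + 0.4500·53.8281] = 24.9190
Node u (S = 195.8): V_u = 1/1.08·[0.5500·0.0000 + 0.4500·2.0378] = 0.8491
Node d (S = 108.8): V_d = 1/1.08·[0.5500·2.0378 + 0.4500·24.9190] = 11.4207
Node 0 (S = 145): V_0 = 1/1.08·[0.5500·0.8491 + 0.4500·11.4207] = 5.1910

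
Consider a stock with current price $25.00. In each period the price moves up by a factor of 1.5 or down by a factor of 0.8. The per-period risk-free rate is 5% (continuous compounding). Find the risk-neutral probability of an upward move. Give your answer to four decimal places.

Risk-neutral probability p = (e^0.05 − 0.8)/(1.5 − 0.8) = 0.2513/0.7000 = 0.3590

p = 0.3590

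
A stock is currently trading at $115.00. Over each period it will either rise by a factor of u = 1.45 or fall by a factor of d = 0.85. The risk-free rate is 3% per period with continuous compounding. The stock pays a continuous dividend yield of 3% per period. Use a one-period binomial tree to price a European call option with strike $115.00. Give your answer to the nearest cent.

$12.56

Per-period risk-free factor R = e^0.03 = 1.0305; dividend-adjusted growth = e^(0.03−0.03) = 1.0000.
Risk-neutral probability p = (1.0000 − 0.85)/(1.45 − 0.85) = 0.1500/0.6000 = 0.2500
Terminal stock prices: S_u = 166.8, S_d = 97.75
Terminal payoffs (S − K): max(51.75, 0) = 51.75, max(-17.25, 0) = 0
Node 0 (S = 115): V_0 = e^(−0.03)·[0.2500·51.7500 + 0.7500·0.0000] = 12.5551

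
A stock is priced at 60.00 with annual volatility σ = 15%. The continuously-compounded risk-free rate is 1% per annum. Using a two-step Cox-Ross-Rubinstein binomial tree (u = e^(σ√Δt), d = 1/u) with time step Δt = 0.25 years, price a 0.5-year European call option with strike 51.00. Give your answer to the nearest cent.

9.25

CRR parameters: u = e^(σ√Δt) = e^(0.15·√0.25) = 1.0779, d = 1/u = 0.9277
Per-period rate: rΔt = 0.01·0.25 = 0.0025, so R = e^0.0025 = 1.0025
Risk-neutral probability p = (e^0.0025 − 0.9277)/(1.0779 − 0.9277) = 0.0748/0.1501 = 0.4979
Terminal stock prices: S_uu = 69.71, S_ud = 60, S_dd = 51.64
Terminal payoffs (S − K): max(18.71, 0) = 18.71, max(9, 0) = 9, max(0.6425, 0) = 0.6425
Node u (S = 64.67): V_u = e^(−0.0025)·[0.4979·18.7101 + 0.5021·9.0000] = 13.8004
Node d (S = 55.66): V_d = e^(−0.0025)·[0.4979·9.0000 + 0.5021·0.6425] = 4.7919
Node 0 (S = 60): V_0 = e^(−0.0025)·[0.4979·13.8004 + 0.5021·4.7919] = 9.2544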